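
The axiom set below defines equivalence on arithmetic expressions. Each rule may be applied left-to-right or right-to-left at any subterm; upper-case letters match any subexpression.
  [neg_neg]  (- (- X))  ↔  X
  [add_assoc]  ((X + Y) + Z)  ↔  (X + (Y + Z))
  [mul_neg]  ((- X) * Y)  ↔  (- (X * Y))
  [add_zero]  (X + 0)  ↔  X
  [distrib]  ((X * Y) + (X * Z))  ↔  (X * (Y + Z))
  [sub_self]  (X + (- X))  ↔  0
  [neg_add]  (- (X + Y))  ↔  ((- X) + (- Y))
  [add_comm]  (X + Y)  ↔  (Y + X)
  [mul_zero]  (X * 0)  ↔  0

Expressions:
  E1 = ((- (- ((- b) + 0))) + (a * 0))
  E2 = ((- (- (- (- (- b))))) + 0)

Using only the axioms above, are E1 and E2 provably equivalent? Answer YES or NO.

step 1: add_zero (→) rewrites ((- b) + 0) into (- b), now ((- (- (- b))) + (a * 0))
step 2: neg_neg (→) rewrites (- (- b)) into b, now ((- b) + (a * 0))
step 3: mul_zero (→) rewrites (a * 0) into 0, now ((- b) + 0)
step 4: neg_neg (←) rewrites (- b) into (- (- (- b))), now ((- (- (- b))) + 0)
step 5: neg_neg (←) rewrites (- (- b)) into (- (- (- (- b)))), which is E2

YES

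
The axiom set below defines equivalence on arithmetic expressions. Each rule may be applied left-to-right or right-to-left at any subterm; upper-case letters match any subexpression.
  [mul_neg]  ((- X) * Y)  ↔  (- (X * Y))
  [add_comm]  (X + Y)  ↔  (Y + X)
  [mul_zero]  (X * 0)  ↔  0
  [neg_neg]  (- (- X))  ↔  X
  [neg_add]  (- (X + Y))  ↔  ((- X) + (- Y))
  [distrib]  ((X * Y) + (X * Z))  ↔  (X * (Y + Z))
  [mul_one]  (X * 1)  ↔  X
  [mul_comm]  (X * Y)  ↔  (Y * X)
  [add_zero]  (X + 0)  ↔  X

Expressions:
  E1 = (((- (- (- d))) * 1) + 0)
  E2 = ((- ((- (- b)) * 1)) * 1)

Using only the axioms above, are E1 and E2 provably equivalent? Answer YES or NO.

NO

Every axiom is a valid identity, so a rewrite proof would force E1 and E2 to agree under every assignment.
At b=0, d=1: E1 = -1 but E2 = 0; they differ, so no derivation exists.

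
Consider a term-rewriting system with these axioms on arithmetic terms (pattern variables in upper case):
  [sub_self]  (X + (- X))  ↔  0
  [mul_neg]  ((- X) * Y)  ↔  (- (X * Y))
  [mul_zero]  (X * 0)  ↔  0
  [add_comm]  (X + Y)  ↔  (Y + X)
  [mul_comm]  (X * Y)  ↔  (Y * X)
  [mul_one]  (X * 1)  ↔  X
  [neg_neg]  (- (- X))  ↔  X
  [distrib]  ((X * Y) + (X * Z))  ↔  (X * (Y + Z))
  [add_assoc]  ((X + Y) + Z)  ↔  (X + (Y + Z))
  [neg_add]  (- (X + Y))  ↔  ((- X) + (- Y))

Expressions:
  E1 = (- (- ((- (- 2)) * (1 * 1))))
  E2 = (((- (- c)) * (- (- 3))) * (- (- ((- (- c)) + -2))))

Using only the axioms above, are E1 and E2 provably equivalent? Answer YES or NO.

Every axiom is a valid identity, so a rewrite proof would force E1 and E2 to agree under every assignment.
At c=0: E1 = 2 but E2 = 0; they differ, so no derivation exists.

NO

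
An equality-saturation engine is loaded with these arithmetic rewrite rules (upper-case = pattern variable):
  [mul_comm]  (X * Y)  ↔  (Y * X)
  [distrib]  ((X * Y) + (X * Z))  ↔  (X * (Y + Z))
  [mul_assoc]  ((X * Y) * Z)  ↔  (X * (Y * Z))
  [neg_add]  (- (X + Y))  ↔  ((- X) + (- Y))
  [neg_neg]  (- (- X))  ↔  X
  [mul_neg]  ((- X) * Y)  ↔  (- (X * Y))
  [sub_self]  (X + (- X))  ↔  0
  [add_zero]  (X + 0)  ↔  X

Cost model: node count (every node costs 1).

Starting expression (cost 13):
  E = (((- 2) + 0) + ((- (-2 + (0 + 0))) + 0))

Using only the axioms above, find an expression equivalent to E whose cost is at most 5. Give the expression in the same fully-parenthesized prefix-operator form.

(1) (0 + 0)  =[add_zero →]=  0    ⊢ (((- 2) + 0) + ((- (-2 + 0)) + 0))
(2) (-2 + 0)  =[add_zero →]=  -2    ⊢ (((- 2) + 0) + ((- -2) + 0))
(3) ((- 2) + 0)  =[add_zero →]=  (- 2)    ⊢ ((- 2) + ((- -2) + 0))
(4) ((- -2) + 0)  =[add_zero →]=  (- -2)    ⊢ cost 5, within 5

((- 2) + (- -2))   [cost 5]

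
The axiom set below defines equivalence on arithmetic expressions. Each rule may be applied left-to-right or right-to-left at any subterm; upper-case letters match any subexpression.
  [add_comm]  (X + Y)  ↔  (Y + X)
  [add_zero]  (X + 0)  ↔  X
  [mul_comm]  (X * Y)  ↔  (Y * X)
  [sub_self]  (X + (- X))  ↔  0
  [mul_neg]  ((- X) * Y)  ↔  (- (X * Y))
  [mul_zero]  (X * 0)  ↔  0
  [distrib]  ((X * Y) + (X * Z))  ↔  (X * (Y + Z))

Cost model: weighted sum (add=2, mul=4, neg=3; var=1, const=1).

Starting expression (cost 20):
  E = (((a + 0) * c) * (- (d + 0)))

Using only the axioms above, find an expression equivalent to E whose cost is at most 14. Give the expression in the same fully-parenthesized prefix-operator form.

((a * c) * (- d))   [cost 14]

1. [add_zero →] (d + 0)  →  d;  E = (((a + 0) * c) * (- d))
2. [add_zero →] (a + 0)  →  a;  cost 14 ≤ 14, done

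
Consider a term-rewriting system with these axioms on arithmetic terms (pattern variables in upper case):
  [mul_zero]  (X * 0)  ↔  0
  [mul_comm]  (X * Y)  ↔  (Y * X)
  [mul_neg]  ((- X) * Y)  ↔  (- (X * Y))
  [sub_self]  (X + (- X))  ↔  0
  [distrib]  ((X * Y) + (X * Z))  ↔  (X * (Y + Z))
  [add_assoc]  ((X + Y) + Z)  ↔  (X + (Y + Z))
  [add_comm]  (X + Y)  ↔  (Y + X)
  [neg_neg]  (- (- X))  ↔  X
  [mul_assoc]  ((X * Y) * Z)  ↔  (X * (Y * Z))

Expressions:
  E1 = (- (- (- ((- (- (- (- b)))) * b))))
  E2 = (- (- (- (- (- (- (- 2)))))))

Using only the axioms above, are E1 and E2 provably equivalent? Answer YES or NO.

NO

Every axiom is a valid identity, so a rewrite proof would force E1 and E2 to agree under every assignment.
At b=0: E1 = 0 but E2 = -2; they differ, so no derivation exists.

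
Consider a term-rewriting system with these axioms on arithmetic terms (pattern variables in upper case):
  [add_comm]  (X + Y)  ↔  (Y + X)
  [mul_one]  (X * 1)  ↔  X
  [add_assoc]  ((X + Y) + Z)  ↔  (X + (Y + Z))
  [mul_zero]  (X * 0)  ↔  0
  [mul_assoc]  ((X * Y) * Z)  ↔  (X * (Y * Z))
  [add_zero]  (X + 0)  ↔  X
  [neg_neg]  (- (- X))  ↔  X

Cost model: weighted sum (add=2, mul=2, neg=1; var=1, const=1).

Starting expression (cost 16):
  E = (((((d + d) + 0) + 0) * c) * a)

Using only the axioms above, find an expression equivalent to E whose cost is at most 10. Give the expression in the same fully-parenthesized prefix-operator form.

step 1: add_zero (→) rewrites ((d + d) + 0) into (d + d), now ((((d + d) + 0) * c) * a)
step 2: add_zero (→) rewrites ((d + d) + 0) into (d + d), reaching cost 10 (bound 10)

(((d + d) * c) * a)   [cost 10]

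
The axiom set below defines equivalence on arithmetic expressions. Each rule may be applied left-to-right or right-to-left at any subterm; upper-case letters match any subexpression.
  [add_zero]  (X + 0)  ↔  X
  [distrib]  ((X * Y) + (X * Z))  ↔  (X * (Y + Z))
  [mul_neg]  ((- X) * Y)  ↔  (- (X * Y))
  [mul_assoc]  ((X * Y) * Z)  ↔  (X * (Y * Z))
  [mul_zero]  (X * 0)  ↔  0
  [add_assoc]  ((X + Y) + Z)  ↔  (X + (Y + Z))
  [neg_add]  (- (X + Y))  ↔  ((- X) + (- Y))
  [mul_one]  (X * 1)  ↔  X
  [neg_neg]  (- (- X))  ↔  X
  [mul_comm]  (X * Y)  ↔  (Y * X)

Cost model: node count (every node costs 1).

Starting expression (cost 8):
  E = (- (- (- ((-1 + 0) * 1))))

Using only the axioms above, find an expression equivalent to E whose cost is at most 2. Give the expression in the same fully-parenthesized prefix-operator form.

(1) (-1 + 0)  =[add_zero →]=  -1    ⊢ (- (- (- (-1 * 1))))
(2) (-1 * 1)  =[mul_one →]=  -1    ⊢ (- (- (- -1)))
(3) (- (- -1))  =[neg_neg →]=  -1    ⊢ cost 2, within 2

(- -1)   [cost 2]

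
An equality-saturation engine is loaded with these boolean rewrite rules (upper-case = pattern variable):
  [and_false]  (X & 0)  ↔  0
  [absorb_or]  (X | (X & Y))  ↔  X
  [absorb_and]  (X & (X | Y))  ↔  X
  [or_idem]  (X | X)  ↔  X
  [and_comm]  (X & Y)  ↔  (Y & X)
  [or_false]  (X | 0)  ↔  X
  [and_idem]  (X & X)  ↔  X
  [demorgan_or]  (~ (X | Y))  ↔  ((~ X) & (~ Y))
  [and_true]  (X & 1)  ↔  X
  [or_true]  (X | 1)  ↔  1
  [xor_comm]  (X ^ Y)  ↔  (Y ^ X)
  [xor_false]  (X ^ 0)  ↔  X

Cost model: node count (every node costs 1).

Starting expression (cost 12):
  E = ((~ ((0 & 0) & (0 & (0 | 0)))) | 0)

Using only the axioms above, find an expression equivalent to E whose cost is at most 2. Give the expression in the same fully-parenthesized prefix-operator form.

step 1: or_false (→) rewrites (0 | 0) into 0, now ((~ ((0 & 0) & (0 & 0))) | 0)
step 2: and_idem (→) rewrites ((0 & 0) & (0 & 0)) into (0 & 0), now ((~ (0 & 0)) | 0)
step 3: and_idem (→) rewrites (0 & 0) into 0, now ((~ 0) | 0)
step 4: or_false (→) rewrites ((~ 0) | 0) into (~ 0), reaching cost 2 (bound 2)

(~ 0)   [cost 2]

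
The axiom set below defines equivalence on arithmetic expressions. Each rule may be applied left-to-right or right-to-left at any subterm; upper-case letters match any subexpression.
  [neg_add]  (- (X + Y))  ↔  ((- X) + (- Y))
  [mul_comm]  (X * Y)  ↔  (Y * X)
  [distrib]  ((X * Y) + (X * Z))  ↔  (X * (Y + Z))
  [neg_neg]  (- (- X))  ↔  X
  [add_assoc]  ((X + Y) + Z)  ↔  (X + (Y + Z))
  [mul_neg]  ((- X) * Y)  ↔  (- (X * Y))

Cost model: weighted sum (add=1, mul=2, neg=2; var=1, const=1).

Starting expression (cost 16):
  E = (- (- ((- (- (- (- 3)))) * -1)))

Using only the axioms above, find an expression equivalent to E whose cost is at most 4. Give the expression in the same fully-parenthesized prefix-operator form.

(3 * -1)   [cost 4]

(1) (- (- (- 3)))  =[neg_neg →]=  (- 3)    ⊢ (- (- ((- (- 3)) * -1)))
(2) (- (- ((- (- 3)) * -1)))  =[neg_neg →]=  ((- (- 3)) * -1)
(3) (- (- 3))  =[neg_neg →]=  3    ⊢ cost 4, within 4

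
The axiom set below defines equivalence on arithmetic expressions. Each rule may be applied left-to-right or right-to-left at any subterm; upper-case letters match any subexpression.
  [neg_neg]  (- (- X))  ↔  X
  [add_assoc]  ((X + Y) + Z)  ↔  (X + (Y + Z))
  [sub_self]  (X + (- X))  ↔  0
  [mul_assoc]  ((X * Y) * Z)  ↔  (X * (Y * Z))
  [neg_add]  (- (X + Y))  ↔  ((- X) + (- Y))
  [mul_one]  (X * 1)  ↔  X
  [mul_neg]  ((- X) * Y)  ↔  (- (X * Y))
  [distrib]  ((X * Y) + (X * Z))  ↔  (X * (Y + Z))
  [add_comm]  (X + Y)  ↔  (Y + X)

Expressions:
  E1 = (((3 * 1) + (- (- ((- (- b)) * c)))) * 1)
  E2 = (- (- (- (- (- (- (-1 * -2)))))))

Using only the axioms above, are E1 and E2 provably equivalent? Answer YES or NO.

All listed rules preserve value, hence provable equivalence implies equal values everywhere; look for a separating assignment.
b=0, c=0 gives E1 ↦ 3, E2 ↦ 2; values differ ⇒ not provably equivalent.

NO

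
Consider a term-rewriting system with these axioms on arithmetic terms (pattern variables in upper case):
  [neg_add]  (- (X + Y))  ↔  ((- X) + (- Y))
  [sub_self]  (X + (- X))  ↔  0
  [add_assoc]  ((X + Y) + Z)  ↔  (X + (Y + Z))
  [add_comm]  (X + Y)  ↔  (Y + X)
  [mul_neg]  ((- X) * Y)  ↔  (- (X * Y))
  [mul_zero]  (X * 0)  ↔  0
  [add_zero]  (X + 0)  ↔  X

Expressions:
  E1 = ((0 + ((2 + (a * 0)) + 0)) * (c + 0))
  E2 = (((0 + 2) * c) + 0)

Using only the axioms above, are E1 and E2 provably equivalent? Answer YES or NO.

YES

(1) (a * 0)  =[mul_zero →]=  0    ⊢ ((0 + ((2 + 0) + 0)) * (c + 0))
(2) (c + 0)  =[add_zero →]=  c    ⊢ ((0 + ((2 + 0) + 0)) * c)
(3) (2 + 0)  =[add_zero →]=  2    ⊢ ((0 + (2 + 0)) * c)
(4) (0 + (2 + 0))  =[add_comm →]=  ((2 + 0) + 0)    ⊢ (((2 + 0) + 0) * c)
(5) ((2 + 0) + 0)  =[add_zero →]=  (2 + 0)    ⊢ ((2 + 0) * c)
(6) ((2 + 0) * c)  =[add_zero ←]=  (((2 + 0) * c) + 0)
(7) (2 + 0)  =[add_comm →]=  (0 + 2)    ⊢ E2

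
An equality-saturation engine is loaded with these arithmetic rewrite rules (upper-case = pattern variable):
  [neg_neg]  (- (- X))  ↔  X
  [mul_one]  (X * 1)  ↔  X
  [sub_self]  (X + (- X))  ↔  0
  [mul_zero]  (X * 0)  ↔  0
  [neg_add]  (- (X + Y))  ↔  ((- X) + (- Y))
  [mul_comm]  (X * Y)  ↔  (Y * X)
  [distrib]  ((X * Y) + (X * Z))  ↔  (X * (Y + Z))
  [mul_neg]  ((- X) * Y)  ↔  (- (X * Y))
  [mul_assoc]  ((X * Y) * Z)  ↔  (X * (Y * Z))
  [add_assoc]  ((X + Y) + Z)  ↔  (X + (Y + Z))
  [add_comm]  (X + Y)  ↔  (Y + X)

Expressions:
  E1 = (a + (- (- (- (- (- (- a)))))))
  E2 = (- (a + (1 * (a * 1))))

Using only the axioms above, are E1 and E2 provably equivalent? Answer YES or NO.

The axioms are sound identities: if E1 ↔* E2 then E1 and E2 evaluate identically under any assignment.
Under a=1: E1 evaluates to 2, E2 to -2. Distinct ⇒ no rewrite sequence connects them.

NO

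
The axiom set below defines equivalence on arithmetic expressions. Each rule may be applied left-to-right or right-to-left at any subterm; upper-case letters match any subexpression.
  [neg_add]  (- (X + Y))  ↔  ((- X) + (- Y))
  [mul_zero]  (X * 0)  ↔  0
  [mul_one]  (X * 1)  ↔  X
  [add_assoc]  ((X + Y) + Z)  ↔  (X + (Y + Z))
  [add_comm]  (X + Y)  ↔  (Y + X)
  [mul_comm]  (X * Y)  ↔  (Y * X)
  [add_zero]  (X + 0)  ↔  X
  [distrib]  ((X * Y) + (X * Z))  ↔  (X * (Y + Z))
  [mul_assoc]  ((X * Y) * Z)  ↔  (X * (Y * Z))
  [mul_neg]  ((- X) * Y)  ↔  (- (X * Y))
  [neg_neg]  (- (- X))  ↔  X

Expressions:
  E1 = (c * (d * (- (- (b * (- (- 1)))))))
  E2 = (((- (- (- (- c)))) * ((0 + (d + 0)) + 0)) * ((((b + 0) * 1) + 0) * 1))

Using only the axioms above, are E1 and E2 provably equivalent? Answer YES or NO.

YES

(1) (- (- 1))  =[neg_neg →]=  1    ⊢ (c * (d * (- (- (b * 1)))))
(2) (b * 1)  =[mul_one →]=  b    ⊢ (c * (d * (- (- b))))
(3) (- (- b))  =[neg_neg →]=  b    ⊢ (c * (d * b))
(4) (c * (d * b))  =[mul_assoc ←]=  ((c * d) * b)
(5) d  =[add_zero ←]=  (d + 0)    ⊢ ((c * (d + 0)) * b)
(6) d  =[add_zero ←]=  (d + 0)    ⊢ ((c * ((d + 0) + 0)) * b)
(7) b  =[mul_one ←]=  (b * 1)    ⊢ ((c * ((d + 0) + 0)) * (b * 1))
(8) b  =[add_zero ←]=  (b + 0)    ⊢ ((c * ((d + 0) + 0)) * ((b + 0) * 1))
(9) ((b + 0) * 1)  =[mul_one ←]=  (((b + 0) * 1) * 1)    ⊢ ((c * ((d + 0) + 0)) * (((b + 0) * 1) * 1))
(10) c  =[neg_neg ←]=  (- (- c))    ⊢ (((- (- c)) * ((d + 0) + 0)) * (((b + 0) * 1) * 1))
(11) ((b + 0) * 1)  =[add_zero ←]=  (((b + 0) * 1) + 0)    ⊢ (((- (- c)) * ((d + 0) + 0)) * ((((b + 0) * 1) + 0) * 1))
(12) ((d + 0) + 0)  =[add_comm →]=  (0 + (d + 0))    ⊢ (((- (- c)) * (0 + (d + 0))) * ((((b + 0) * 1) + 0) * 1))
(13) (0 + (d + 0))  =[add_zero ←]=  ((0 + (d + 0)) + 0)    ⊢ (((- (- c)) * ((0 + (d + 0)) + 0)) * ((((b + 0) * 1) + 0) * 1))
(14) (- (- c))  =[neg_neg ←]=  (- (- (- (- c))))    ⊢ E2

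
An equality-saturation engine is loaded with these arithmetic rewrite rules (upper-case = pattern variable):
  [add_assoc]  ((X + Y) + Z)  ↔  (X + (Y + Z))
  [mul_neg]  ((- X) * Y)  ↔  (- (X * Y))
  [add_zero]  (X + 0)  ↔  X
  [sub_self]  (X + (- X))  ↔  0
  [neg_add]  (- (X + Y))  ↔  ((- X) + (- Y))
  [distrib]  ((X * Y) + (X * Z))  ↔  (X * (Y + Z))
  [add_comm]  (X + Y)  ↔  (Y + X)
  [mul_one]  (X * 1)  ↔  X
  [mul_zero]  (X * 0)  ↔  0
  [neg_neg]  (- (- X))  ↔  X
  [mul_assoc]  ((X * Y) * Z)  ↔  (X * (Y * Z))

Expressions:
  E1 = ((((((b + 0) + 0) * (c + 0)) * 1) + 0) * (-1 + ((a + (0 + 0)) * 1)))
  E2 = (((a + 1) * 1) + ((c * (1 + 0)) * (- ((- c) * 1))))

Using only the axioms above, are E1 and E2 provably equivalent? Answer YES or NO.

NO

All listed rules preserve value, hence provable equivalence implies equal values everywhere; look for a separating assignment.
a=0, b=0, c=0 gives E1 ↦ 0, E2 ↦ 1; values differ ⇒ not provably equivalent.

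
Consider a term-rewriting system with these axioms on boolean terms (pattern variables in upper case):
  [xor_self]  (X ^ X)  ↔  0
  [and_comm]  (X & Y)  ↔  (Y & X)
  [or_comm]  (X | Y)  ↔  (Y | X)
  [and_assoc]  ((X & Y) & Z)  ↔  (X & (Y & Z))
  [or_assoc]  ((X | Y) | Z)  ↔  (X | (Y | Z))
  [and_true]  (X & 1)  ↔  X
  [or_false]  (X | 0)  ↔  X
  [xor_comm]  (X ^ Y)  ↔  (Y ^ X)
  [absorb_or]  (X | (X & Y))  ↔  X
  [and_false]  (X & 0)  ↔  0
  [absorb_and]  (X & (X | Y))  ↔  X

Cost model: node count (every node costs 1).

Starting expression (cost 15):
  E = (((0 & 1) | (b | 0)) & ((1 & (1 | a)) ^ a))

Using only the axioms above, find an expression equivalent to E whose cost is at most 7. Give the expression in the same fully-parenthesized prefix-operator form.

step 1: absorb_and (→) rewrites (1 & (1 | a)) into 1, now (((0 & 1) | (b | 0)) & (1 ^ a))
step 2: or_false (→) rewrites (b | 0) into b, now (((0 & 1) | b) & (1 ^ a))
step 3: and_true (→) rewrites (0 & 1) into 0, reaching cost 7 (bound 7)

((0 | b) & (1 ^ a))   [cost 7]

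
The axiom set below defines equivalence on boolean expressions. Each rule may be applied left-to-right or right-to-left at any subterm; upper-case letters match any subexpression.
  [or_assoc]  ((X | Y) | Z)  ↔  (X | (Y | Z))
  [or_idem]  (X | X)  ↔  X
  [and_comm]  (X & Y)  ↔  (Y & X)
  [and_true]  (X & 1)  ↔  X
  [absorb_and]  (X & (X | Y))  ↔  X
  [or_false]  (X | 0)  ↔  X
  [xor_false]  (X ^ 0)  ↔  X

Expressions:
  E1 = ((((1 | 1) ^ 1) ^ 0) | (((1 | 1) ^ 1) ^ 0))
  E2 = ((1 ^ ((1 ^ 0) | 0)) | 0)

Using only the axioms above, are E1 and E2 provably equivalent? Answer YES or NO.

step 1: or_idem (→) rewrites ((((1 | 1) ^ 1) ^ 0) | (((1 | 1) ^ 1) ^ 0)) into (((1 | 1) ^ 1) ^ 0)
step 2: or_idem (→) rewrites (1 | 1) into 1, now ((1 ^ 1) ^ 0)
step 3: xor_false (→) rewrites ((1 ^ 1) ^ 0) into (1 ^ 1)
step 4: xor_false (←) rewrites 1 into (1 ^ 0), now (1 ^ (1 ^ 0))
step 5: or_false (←) rewrites (1 ^ (1 ^ 0)) into ((1 ^ (1 ^ 0)) | 0)
step 6: or_false (←) rewrites (1 ^ 0) into ((1 ^ 0) | 0), which is E2

YES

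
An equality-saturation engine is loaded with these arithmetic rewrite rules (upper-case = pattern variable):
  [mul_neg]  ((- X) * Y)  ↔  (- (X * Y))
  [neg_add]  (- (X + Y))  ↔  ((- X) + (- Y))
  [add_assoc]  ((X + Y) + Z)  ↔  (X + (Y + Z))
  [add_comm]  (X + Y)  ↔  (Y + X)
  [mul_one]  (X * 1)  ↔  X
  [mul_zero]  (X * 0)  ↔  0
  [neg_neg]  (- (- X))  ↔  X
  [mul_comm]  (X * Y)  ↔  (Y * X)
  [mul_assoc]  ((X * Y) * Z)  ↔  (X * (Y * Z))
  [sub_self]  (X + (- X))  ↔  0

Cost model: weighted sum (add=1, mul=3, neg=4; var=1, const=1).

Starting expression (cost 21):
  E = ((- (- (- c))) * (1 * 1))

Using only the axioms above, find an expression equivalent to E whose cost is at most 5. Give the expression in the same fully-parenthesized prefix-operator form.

(1) (- (- c))  =[neg_neg →]=  c    ⊢ ((- c) * (1 * 1))
(2) (1 * 1)  =[mul_one →]=  1    ⊢ ((- c) * 1)
(3) ((- c) * 1)  =[mul_neg →]=  (- (c * 1))
(4) (c * 1)  =[mul_one →]=  c    ⊢ cost 5, within 5

(- c)   [cost 5]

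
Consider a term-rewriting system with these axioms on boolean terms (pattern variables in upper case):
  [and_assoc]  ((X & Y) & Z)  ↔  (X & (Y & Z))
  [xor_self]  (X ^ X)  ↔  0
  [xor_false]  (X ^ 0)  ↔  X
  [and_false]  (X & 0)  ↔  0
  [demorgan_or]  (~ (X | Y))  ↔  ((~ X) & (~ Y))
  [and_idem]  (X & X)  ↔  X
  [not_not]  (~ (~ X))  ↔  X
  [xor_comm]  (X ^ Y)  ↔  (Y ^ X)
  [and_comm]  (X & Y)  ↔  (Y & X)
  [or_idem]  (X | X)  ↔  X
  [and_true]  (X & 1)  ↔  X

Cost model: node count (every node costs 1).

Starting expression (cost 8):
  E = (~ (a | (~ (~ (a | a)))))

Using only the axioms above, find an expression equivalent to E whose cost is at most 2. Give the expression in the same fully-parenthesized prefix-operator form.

(~ a)   [cost 2]

step 1: or_idem (→) rewrites (a | a) into a, now (~ (a | (~ (~ a))))
step 2: not_not (→) rewrites (~ (~ a)) into a, now (~ (a | a))
step 3: or_idem (→) rewrites (a | a) into a, reaching cost 2 (bound 2)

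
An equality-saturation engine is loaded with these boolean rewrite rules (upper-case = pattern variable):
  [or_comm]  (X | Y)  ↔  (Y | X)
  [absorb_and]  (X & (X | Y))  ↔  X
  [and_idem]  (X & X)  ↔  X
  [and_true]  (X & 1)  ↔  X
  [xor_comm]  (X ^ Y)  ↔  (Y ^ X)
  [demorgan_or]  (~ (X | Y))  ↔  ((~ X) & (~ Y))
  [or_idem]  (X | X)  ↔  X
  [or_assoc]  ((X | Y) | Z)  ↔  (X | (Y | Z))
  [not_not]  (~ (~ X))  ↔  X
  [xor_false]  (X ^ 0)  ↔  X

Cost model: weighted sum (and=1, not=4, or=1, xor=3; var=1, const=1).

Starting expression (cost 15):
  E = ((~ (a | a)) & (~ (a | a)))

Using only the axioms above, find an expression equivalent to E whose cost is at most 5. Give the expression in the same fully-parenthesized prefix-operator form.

(~ a)   [cost 5]

step 1: and_idem (→) rewrites ((~ (a | a)) & (~ (a | a))) into (~ (a | a))
step 2: demorgan_or (→) rewrites (~ (a | a)) into ((~ a) & (~ a))
step 3: and_idem (→) rewrites ((~ a) & (~ a)) into (~ a), reaching cost 5 (bound 5)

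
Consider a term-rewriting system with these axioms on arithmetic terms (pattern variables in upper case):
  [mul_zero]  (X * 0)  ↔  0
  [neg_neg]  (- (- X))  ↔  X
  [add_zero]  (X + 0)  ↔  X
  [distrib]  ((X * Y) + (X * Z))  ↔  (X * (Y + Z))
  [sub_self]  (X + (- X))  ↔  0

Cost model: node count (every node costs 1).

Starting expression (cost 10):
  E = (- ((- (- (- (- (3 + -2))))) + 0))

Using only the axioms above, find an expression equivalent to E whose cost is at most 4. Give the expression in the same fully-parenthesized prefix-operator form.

1. [neg_neg →] (- (- (3 + -2)))  →  (3 + -2);  E = (- ((- (- (3 + -2))) + 0))
2. [add_zero →] ((- (- (3 + -2))) + 0)  →  (- (- (3 + -2)));  E = (- (- (- (3 + -2))))
3. [neg_neg →] (- (- (3 + -2)))  →  (3 + -2);  cost 4 ≤ 4, done

(- (3 + -2))   [cost 4]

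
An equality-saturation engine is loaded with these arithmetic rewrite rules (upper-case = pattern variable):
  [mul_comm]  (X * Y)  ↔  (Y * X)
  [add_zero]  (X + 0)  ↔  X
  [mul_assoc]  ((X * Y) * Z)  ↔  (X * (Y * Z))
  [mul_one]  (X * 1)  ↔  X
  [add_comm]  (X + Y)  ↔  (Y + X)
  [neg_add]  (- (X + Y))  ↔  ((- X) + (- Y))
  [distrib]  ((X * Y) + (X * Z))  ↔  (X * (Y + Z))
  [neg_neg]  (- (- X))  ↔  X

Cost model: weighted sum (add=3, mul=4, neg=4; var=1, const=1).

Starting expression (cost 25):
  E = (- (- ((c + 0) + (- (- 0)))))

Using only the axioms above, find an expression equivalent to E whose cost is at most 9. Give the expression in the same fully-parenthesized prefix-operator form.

(- (- c))   [cost 9]

step 1: add_zero (→) rewrites (c + 0) into c, now (- (- (c + (- (- 0)))))
step 2: neg_neg (→) rewrites (- (- 0)) into 0, now (- (- (c + 0)))
step 3: add_zero (→) rewrites (c + 0) into c, reaching cost 9 (bound 9)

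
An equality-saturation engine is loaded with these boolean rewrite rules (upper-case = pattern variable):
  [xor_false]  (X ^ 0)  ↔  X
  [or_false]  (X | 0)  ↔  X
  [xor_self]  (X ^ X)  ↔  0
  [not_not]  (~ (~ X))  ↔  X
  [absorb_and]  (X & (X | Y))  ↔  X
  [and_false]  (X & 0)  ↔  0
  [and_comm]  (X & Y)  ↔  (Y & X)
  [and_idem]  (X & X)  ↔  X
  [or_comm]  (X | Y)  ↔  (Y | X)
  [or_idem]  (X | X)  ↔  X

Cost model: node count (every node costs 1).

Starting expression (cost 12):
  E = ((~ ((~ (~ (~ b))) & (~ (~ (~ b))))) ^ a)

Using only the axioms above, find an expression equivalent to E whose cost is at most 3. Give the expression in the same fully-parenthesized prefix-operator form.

(b ^ a)   [cost 3]

1. [and_idem →] ((~ (~ (~ b))) & (~ (~ (~ b))))  →  (~ (~ (~ b)));  E = ((~ (~ (~ (~ b)))) ^ a)
2. [not_not →] (~ (~ (~ (~ b))))  →  (~ (~ b));  E = ((~ (~ b)) ^ a)
3. [not_not →] (~ (~ b))  →  b;  cost 3 ≤ 3, done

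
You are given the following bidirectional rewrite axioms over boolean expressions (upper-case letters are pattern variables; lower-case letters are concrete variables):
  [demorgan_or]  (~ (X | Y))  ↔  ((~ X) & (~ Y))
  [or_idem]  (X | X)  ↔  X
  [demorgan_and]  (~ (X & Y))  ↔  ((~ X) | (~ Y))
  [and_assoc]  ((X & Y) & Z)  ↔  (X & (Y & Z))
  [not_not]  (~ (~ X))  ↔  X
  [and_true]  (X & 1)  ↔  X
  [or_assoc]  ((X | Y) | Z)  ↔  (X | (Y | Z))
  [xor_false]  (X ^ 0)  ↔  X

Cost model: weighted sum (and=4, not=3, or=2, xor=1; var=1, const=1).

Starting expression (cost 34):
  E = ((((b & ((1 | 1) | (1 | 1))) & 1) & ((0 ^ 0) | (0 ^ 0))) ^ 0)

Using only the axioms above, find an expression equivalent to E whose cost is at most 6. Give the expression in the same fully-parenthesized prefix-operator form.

1. [or_idem →] ((1 | 1) | (1 | 1))  →  (1 | 1);  E = ((((b & (1 | 1)) & 1) & ((0 ^ 0) | (0 ^ 0))) ^ 0)
2. [xor_false →] (0 ^ 0)  →  0;  E = ((((b & (1 | 1)) & 1) & ((0 ^ 0) | 0)) ^ 0)
3. [xor_false →] (0 ^ 0)  →  0;  E = ((((b & (1 | 1)) & 1) & (0 | 0)) ^ 0)
4. [xor_false →] ((((b & (1 | 1)) & 1) & (0 | 0)) ^ 0)  →  (((b & (1 | 1)) & 1) & (0 | 0))
5. [or_idem →] (1 | 1)  →  1;  E = (((b & 1) & 1) & (0 | 0))
6. [or_idem →] (0 | 0)  →  0;  E = (((b & 1) & 1) & 0)
7. [and_true →] ((b & 1) & 1)  →  (b & 1);  E = ((b & 1) & 0)
8. [and_true →] (b & 1)  →  b;  cost 6 ≤ 6, done

(b & 0)   [cost 6]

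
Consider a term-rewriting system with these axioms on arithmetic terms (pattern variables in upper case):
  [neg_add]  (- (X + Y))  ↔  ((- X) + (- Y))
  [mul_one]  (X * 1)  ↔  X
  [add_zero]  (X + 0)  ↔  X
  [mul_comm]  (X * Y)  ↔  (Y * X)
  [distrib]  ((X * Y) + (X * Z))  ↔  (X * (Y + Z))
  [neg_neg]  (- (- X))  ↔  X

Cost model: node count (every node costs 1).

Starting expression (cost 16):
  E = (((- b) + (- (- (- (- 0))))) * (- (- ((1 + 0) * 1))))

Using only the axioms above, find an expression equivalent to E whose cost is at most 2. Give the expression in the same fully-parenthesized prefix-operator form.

(- b)   [cost 2]

1. [neg_neg →] (- (- (- 0)))  →  (- 0);  E = (((- b) + (- (- 0))) * (- (- ((1 + 0) * 1))))
2. [mul_one →] ((1 + 0) * 1)  →  (1 + 0);  E = (((- b) + (- (- 0))) * (- (- (1 + 0))))
3. [add_zero →] (1 + 0)  →  1;  E = (((- b) + (- (- 0))) * (- (- 1)))
4. [neg_neg →] (- (- 1))  →  1;  E = (((- b) + (- (- 0))) * 1)
5. [neg_neg →] (- (- 0))  →  0;  E = (((- b) + 0) * 1)
6. [add_zero →] ((- b) + 0)  →  (- b);  E = ((- b) * 1)
7. [mul_one →] ((- b) * 1)  →  (- b);  cost 2 ≤ 2, done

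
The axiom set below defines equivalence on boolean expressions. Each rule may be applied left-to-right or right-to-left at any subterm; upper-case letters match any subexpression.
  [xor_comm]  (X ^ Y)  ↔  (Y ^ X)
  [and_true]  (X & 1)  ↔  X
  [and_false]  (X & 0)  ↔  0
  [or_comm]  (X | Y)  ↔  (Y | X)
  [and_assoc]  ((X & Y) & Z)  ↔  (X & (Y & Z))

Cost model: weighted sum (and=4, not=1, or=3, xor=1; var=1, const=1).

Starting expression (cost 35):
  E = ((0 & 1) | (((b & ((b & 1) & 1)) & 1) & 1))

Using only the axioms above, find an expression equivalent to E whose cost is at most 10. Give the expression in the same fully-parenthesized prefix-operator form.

(0 | (b & b))   [cost 10]

step 1: and_assoc (→) rewrites (((b & ((b & 1) & 1)) & 1) & 1) into ((b & ((b & 1) & 1)) & (1 & 1)), now ((0 & 1) | ((b & ((b & 1) & 1)) & (1 & 1)))
step 2: and_true (→) rewrites (1 & 1) into 1, now ((0 & 1) | ((b & ((b & 1) & 1)) & 1))
step 3: and_true (→) rewrites ((b & 1) & 1) into (b & 1), now ((0 & 1) | ((b & (b & 1)) & 1))
step 4: and_true (→) rewrites (0 & 1) into 0, now (0 | ((b & (b & 1)) & 1))
step 5: and_true (→) rewrites (b & 1) into b, now (0 | ((b & b) & 1))
step 6: and_true (→) rewrites ((b & b) & 1) into (b & b), reaching cost 10 (bound 10)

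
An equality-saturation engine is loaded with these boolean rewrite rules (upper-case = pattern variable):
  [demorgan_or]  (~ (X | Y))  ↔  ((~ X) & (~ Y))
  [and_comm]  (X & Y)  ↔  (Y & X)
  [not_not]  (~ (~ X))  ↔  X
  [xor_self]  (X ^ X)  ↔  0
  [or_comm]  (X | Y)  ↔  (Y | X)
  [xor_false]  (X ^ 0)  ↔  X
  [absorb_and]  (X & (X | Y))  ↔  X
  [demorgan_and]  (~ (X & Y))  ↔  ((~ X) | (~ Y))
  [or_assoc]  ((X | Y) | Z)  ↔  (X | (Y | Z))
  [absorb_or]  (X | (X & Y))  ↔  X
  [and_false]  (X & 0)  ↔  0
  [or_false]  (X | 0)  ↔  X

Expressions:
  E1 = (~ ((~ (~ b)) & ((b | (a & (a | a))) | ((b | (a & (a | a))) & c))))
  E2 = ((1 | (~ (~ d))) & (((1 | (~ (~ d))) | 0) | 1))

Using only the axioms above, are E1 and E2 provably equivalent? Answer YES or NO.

All listed rules preserve value, hence provable equivalence implies equal values everywhere; look for a separating assignment.
a=0, b=1, c=0, d=0 gives E1 ↦ 0, E2 ↦ 1; values differ ⇒ not provably equivalent.

NO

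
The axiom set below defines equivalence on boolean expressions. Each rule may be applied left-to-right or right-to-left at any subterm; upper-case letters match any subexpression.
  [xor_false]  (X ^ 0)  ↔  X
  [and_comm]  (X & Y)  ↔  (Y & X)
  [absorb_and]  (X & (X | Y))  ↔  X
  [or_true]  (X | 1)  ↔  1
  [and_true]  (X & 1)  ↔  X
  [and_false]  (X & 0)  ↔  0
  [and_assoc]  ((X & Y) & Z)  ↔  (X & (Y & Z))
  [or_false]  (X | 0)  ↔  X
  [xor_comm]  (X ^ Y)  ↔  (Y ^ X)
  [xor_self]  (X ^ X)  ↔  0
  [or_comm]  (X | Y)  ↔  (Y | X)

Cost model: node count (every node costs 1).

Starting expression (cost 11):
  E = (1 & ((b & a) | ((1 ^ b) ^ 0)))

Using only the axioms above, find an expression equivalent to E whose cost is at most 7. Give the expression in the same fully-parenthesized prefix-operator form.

step 1: and_comm (→) rewrites (1 & ((b & a) | ((1 ^ b) ^ 0))) into (((b & a) | ((1 ^ b) ^ 0)) & 1)
step 2: xor_false (→) rewrites ((1 ^ b) ^ 0) into (1 ^ b), now (((b & a) | (1 ^ b)) & 1)
step 3: and_true (→) rewrites (((b & a) | (1 ^ b)) & 1) into ((b & a) | (1 ^ b)), reaching cost 7 (bound 7)

((b & a) | (1 ^ b))   [cost 7]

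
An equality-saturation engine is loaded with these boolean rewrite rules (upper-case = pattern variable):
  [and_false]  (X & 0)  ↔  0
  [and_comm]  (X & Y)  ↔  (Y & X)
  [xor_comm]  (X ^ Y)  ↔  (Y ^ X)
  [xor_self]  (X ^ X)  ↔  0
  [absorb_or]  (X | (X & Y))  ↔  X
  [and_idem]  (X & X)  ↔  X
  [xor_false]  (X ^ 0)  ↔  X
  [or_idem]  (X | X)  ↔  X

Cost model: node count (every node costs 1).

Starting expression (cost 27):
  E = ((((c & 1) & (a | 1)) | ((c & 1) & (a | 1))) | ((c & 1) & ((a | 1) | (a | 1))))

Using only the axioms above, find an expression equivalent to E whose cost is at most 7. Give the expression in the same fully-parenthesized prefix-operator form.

((c & 1) & (a | 1))   [cost 7]

(1) (((c & 1) & (a | 1)) | ((c & 1) & (a | 1)))  =[or_idem →]=  ((c & 1) & (a | 1))    ⊢ (((c & 1) & (a | 1)) | ((c & 1) & ((a | 1) | (a | 1))))
(2) ((a | 1) | (a | 1))  =[or_idem →]=  (a | 1)    ⊢ (((c & 1) & (a | 1)) | ((c & 1) & (a | 1)))
(3) (((c & 1) & (a | 1)) | ((c & 1) & (a | 1)))  =[or_idem →]=  ((c & 1) & (a | 1))    ⊢ cost 7, within 7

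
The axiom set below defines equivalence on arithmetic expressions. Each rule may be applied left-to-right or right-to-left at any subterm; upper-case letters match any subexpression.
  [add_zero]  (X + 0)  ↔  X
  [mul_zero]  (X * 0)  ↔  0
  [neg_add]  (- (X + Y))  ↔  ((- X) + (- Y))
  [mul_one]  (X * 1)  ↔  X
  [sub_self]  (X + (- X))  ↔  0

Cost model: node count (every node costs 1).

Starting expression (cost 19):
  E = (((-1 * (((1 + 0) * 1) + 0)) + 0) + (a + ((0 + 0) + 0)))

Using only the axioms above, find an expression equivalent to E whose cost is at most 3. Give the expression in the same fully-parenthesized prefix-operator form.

(-1 + a)   [cost 3]

step 1: add_zero (→) rewrites (1 + 0) into 1, now (((-1 * ((1 * 1) + 0)) + 0) + (a + ((0 + 0) + 0)))
step 2: add_zero (→) rewrites ((0 + 0) + 0) into (0 + 0), now (((-1 * ((1 * 1) + 0)) + 0) + (a + (0 + 0)))
step 3: add_zero (→) rewrites ((-1 * ((1 * 1) + 0)) + 0) into (-1 * ((1 * 1) + 0)), now ((-1 * ((1 * 1) + 0)) + (a + (0 + 0)))
step 4: add_zero (→) rewrites (0 + 0) into 0, now ((-1 * ((1 * 1) + 0)) + (a + 0))
step 5: add_zero (→) rewrites (a + 0) into a, now ((-1 * ((1 * 1) + 0)) + a)
step 6: add_zero (→) rewrites ((1 * 1) + 0) into (1 * 1), now ((-1 * (1 * 1)) + a)
step 7: mul_one (→) rewrites (1 * 1) into 1, now ((-1 * 1) + a)
step 8: mul_one (→) rewrites (-1 * 1) into -1, reaching cost 3 (bound 3)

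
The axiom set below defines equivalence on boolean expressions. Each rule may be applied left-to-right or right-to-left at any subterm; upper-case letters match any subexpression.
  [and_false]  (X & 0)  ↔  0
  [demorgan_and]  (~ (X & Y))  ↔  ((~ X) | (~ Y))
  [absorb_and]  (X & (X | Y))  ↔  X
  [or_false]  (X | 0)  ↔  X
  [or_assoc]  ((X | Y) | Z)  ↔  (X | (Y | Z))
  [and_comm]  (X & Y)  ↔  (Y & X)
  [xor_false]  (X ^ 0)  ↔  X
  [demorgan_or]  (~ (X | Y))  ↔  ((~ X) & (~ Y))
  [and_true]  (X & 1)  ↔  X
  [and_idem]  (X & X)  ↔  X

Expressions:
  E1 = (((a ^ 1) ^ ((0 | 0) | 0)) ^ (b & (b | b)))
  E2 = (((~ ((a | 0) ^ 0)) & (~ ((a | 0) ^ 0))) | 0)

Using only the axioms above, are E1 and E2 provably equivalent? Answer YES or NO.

All listed rules preserve value, hence provable equivalence implies equal values everywhere; look for a separating assignment.
a=0, b=1 gives E1 ↦ 0, E2 ↦ 1; values differ ⇒ not provably equivalent.

NO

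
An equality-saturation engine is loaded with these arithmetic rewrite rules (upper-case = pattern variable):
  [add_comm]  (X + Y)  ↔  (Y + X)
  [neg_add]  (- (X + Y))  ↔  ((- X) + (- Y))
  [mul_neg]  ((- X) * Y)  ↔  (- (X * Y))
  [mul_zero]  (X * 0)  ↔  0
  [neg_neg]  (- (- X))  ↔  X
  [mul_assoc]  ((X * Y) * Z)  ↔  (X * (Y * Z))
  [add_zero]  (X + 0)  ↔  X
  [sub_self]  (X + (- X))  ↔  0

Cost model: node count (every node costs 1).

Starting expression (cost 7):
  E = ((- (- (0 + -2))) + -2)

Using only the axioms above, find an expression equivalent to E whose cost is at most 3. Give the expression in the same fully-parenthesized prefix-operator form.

(-2 + -2)   [cost 3]

(1) (- (- (0 + -2)))  =[neg_neg →]=  (0 + -2)    ⊢ ((0 + -2) + -2)
(2) (0 + -2)  =[add_comm →]=  (-2 + 0)    ⊢ ((-2 + 0) + -2)
(3) (-2 + 0)  =[add_zero →]=  -2    ⊢ cost 3, within 3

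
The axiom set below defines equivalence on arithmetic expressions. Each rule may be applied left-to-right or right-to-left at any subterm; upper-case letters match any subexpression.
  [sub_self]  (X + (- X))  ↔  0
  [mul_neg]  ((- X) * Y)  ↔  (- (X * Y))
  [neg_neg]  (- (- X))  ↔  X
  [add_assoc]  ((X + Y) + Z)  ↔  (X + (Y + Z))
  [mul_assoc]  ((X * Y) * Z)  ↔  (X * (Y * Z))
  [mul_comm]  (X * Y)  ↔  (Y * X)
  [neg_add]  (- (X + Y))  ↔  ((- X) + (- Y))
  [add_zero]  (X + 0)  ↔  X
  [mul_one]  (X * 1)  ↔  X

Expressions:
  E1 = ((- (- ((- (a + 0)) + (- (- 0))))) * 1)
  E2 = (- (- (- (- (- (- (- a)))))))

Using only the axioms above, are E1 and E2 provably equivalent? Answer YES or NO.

step 1: mul_one (→) rewrites ((- (- ((- (a + 0)) + (- (- 0))))) * 1) into (- (- ((- (a + 0)) + (- (- 0)))))
step 2: neg_neg (→) rewrites (- (- 0)) into 0, now (- (- ((- (a + 0)) + 0)))
step 3: add_zero (→) rewrites (a + 0) into a, now (- (- ((- a) + 0)))
step 4: add_zero (→) rewrites ((- a) + 0) into (- a), now (- (- (- a)))
step 5: neg_neg (←) rewrites (- a) into (- (- (- a))), now (- (- (- (- (- a)))))
step 6: neg_neg (←) rewrites (- (- (- (- a)))) into (- (- (- (- (- (- a)))))), which is E2

YES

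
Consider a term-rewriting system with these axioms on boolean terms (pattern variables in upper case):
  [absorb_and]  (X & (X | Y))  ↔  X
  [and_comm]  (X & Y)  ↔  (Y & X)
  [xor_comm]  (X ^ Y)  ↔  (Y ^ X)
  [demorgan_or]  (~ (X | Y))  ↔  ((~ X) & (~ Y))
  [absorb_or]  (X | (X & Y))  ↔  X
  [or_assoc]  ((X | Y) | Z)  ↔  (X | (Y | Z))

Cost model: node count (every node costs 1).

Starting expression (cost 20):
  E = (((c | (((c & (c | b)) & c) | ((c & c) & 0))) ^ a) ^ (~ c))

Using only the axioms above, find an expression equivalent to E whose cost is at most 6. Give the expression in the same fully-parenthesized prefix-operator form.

(1) (c & (c | b))  =[absorb_and →]=  c    ⊢ (((c | ((c & c) | ((c & c) & 0))) ^ a) ^ (~ c))
(2) ((c & c) | ((c & c) & 0))  =[absorb_or →]=  (c & c)    ⊢ (((c | (c & c)) ^ a) ^ (~ c))
(3) (c | (c & c))  =[absorb_or →]=  c    ⊢ cost 6, within 6

((c ^ a) ^ (~ c))   [cost 6]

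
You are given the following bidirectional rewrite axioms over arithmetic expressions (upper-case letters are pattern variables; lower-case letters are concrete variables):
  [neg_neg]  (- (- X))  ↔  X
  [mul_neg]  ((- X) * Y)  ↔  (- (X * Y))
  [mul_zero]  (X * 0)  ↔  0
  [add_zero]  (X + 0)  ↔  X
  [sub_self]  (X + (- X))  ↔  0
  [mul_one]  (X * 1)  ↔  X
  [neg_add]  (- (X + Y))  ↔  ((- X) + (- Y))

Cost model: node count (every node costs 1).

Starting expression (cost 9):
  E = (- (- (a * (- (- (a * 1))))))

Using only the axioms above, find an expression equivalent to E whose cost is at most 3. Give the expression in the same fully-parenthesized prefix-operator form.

(1) (- (- (a * (- (- (a * 1))))))  =[neg_neg →]=  (a * (- (- (a * 1))))
(2) (a * 1)  =[mul_one →]=  a    ⊢ (a * (- (- a)))
(3) (- (- a))  =[neg_neg →]=  a    ⊢ cost 3, within 3

(a * a)   [cost 3]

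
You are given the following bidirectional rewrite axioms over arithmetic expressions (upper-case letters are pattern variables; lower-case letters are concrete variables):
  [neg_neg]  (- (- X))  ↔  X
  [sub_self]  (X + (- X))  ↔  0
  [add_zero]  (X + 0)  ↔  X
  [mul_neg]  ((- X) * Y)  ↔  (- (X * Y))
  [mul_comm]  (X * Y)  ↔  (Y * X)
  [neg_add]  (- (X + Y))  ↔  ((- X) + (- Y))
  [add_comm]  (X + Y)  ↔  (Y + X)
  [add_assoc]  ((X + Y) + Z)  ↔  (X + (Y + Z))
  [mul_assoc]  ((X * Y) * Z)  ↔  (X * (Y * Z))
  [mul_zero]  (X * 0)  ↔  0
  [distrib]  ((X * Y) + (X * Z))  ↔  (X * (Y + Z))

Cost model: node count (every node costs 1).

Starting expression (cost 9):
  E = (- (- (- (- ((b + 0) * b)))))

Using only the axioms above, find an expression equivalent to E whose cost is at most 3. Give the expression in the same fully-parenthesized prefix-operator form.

(b * b)   [cost 3]

step 1: neg_neg (→) rewrites (- (- (- ((b + 0) * b)))) into (- ((b + 0) * b)), now (- (- ((b + 0) * b)))
step 2: add_zero (→) rewrites (b + 0) into b, now (- (- (b * b)))
step 3: neg_neg (→) rewrites (- (- (b * b))) into (b * b), reaching cost 3 (bound 3)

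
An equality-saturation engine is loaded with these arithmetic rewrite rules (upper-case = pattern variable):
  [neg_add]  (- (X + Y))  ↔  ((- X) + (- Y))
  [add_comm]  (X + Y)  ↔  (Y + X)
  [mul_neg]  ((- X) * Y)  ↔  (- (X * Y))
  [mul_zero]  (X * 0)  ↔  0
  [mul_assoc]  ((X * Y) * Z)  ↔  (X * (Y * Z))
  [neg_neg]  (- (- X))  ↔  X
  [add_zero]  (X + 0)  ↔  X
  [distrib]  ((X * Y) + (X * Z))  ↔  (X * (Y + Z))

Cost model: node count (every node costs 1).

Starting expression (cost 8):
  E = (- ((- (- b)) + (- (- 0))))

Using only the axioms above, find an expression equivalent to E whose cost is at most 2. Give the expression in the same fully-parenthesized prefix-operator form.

step 1: neg_neg (→) rewrites (- (- 0)) into 0, now (- ((- (- b)) + 0))
step 2: add_zero (→) rewrites ((- (- b)) + 0) into (- (- b)), now (- (- (- b)))
step 3: neg_neg (→) rewrites (- (- (- b))) into (- b), reaching cost 2 (bound 2)

(- b)   [cost 2]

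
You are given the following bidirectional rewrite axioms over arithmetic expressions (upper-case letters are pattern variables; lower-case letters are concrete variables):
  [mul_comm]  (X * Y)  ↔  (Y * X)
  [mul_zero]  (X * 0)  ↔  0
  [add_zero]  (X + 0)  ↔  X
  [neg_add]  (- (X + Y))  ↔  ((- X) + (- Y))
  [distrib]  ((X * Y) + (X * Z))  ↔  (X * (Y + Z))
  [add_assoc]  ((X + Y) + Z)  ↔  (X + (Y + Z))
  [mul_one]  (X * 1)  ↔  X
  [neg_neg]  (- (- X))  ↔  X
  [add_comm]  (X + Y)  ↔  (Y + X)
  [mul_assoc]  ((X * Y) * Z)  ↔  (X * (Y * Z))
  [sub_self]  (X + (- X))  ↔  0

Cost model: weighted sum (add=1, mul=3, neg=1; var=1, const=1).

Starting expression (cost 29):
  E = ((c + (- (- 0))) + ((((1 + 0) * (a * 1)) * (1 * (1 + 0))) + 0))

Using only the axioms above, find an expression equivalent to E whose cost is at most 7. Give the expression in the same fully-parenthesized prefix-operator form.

step 1: add_zero (→) rewrites ((((1 + 0) * (a * 1)) * (1 * (1 + 0))) + 0) into (((1 + 0) * (a * 1)) * (1 * (1 + 0))), now ((c + (- (- 0))) + (((1 + 0) * (a * 1)) * (1 * (1 + 0))))
step 2: mul_one (→) rewrites (a * 1) into a, now ((c + (- (- 0))) + (((1 + 0) * a) * (1 * (1 + 0))))
step 3: add_zero (→) rewrites (1 + 0) into 1, now ((c + (- (- 0))) + ((1 * a) * (1 * (1 + 0))))
step 4: neg_neg (→) rewrites (- (- 0)) into 0, now ((c + 0) + ((1 * a) * (1 * (1 + 0))))
step 5: add_zero (→) rewrites (1 + 0) into 1, now ((c + 0) + ((1 * a) * (1 * 1)))
step 6: add_zero (→) rewrites (c + 0) into c, now (c + ((1 * a) * (1 * 1)))
step 7: mul_one (→) rewrites (1 * 1) into 1, now (c + ((1 * a) * 1))
step 8: mul_one (→) rewrites ((1 * a) * 1) into (1 * a), reaching cost 7 (bound 7)

(c + (1 * a))   [cost 7]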